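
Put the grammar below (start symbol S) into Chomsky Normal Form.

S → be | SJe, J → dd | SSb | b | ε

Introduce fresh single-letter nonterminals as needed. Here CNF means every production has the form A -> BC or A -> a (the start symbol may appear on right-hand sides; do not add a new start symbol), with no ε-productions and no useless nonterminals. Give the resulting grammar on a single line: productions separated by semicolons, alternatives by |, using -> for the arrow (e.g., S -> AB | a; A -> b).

Nullable: {J}; after ε-elimination: S -> Se | be | SJe; J -> b | dd | SSb.
No unit productions to eliminate.
TERM: introduce A -> b, B -> d, C -> e and substitute in every rule of length ≥2.
BIN: J -> SSA becomes J -> SD, D -> SA; S -> SJC becomes S -> SE, E -> JC.

S -> AC | SC | SE; A -> b; B -> d; C -> e; D -> SA; E -> JC; J -> b | BB | SD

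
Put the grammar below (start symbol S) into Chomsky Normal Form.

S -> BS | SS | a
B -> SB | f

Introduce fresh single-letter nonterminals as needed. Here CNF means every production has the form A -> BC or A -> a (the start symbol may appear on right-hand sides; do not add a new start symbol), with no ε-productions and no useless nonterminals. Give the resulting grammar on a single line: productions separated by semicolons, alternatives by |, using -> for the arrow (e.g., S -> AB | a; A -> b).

No ε-productions.
No unit productions to eliminate.

S -> a | BS | SS; B -> f | SB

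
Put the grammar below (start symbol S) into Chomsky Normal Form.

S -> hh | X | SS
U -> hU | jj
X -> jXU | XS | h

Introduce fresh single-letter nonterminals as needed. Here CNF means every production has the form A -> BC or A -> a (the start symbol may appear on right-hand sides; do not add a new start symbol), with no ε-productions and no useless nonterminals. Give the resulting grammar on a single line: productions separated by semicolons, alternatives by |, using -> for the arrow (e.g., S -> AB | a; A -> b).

S -> h | AA | BC | SS | XS; A -> h; B -> j; C -> XU; D -> XU; U -> AU | BB; X -> h | BD | XS

No ε-productions.
After unit-elimination: S -> h | SS | XS | hh | jXU; U -> hU | jj; X -> h | XS | jXU.
TERM: introduce A -> h, B -> j and substitute in every rule of length ≥2.
BIN: S -> BXU becomes S -> BC, C -> XU; X -> BXU becomes X -> BD, D -> XU.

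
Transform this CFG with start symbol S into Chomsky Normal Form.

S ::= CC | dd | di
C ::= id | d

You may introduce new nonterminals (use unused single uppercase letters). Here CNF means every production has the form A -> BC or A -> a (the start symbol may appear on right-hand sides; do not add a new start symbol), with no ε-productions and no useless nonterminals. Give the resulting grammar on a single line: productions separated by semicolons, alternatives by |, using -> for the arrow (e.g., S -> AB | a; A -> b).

S -> BA | BB | CC; A -> i; B -> d; C -> d | AB

No ε-productions.
No unit productions to eliminate.
TERM: introduce B -> d, A -> i and substitute in every rule of length ≥2.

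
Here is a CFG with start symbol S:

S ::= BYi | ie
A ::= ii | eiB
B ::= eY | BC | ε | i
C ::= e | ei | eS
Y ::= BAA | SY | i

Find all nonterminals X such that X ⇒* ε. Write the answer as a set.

{B}

Directly nullable (have an ε-rule): {B}.
Not nullable: A, C, S, Y — each has a terminal in every rule's right-hand side or depends on a non-nullable symbol.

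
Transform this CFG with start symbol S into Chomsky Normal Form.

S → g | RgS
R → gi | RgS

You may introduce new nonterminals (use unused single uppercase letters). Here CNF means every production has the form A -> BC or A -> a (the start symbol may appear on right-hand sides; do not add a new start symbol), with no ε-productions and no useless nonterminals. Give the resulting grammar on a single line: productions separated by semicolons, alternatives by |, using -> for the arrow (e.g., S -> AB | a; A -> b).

S -> g | RD; A -> g; B -> i; C -> AS; D -> AS; R -> AB | RC

No ε-productions.
No unit productions to eliminate.
TERM: introduce A -> g, B -> i and substitute in every rule of length ≥2.
BIN: R -> RAS becomes R -> RC, C -> AS; S -> RAS becomes S -> RD, D -> AS.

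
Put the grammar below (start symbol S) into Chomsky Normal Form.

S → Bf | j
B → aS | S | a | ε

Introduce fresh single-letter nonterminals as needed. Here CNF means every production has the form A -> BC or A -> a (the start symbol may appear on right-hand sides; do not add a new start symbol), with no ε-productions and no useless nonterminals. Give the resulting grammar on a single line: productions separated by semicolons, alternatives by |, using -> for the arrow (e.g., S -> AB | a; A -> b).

S -> f | j | BA; A -> f; B -> a | f | j | BA | CS; C -> a

Nullable: {B}; after ε-elimination: S -> f | j | Bf; B -> S | a | aS.
After unit-elimination: S -> f | j | Bf; B -> a | f | j | Bf | aS.
TERM: introduce C -> a, A -> f and substitute in every rule of length ≥2.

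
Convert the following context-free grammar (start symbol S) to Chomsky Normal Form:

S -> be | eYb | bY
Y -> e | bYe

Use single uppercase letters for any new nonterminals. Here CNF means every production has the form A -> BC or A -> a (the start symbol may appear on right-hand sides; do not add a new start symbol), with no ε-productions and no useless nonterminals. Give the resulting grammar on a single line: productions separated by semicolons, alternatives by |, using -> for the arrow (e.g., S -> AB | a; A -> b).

S -> AB | AY | BC; A -> b; B -> e; C -> YA; D -> YB; Y -> e | AD

No ε-productions.
No unit productions to eliminate.
TERM: introduce A -> b, B -> e and substitute in every rule of length ≥2.
BIN: S -> BYA becomes S -> BC, C -> YA; Y -> AYB becomes Y -> AD, D -> YB.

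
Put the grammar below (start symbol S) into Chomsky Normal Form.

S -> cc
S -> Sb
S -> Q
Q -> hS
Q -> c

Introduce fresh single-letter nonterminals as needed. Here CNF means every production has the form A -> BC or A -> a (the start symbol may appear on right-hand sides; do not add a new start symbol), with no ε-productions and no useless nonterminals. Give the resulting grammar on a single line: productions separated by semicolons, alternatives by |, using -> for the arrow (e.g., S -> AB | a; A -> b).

S -> c | AS | CC | SB; A -> h; B -> b; C -> c

No ε-productions.
After unit-elimination: S -> c | Sb | cc | hS; Q -> c | hS.
TERM: introduce B -> b, C -> c, A -> h and substitute in every rule of length ≥2.
Drop unreachable/unproductive: Q.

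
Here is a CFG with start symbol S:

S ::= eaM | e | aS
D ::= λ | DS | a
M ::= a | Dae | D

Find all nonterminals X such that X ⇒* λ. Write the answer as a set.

Directly nullable (have an ε-rule): {D}.
M is nullable via M -> D (every symbol on the right is already known nullable).
Not nullable: S — each has a terminal in every rule's right-hand side or depends on a non-nullable symbol.

{D, M}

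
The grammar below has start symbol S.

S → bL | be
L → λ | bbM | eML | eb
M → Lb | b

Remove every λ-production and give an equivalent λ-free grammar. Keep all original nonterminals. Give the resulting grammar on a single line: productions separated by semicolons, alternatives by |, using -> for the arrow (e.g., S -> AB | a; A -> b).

Nullable set: {L}.
S -> bL: L nullable, giving b | bL.
Drop L -> λ.
L -> eML: L nullable, giving eM | eML.
M -> Lb: L nullable, giving Lb | b.
Unchanged (no nullable symbols): S -> be; L -> bbM; L -> eb; M -> b.

S -> b | bL | be; L -> eM | eb | bbM | eML; M -> b | Lb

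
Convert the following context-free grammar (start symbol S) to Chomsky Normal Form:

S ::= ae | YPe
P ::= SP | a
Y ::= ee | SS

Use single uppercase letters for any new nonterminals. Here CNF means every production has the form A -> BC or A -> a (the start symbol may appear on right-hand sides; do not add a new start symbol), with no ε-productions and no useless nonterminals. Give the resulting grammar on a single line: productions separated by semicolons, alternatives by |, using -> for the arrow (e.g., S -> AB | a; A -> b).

No ε-productions.
No unit productions to eliminate.
TERM: introduce B -> a, A -> e and substitute in every rule of length ≥2.
BIN: S -> YPA becomes S -> YC, C -> PA.

S -> BA | YC; A -> e; B -> a; C -> PA; P -> a | SP; Y -> AA | SS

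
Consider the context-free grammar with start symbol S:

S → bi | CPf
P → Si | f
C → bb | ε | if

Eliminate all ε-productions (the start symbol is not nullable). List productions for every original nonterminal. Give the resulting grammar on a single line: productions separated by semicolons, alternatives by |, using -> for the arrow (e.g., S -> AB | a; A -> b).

S -> Pf | bi | CPf; C -> bb | if; P -> f | Si

Nullable set: {C}.
S -> CPf: C nullable, giving CPf | Pf.
Drop C -> ε.
Unchanged (no nullable symbols): S -> bi; C -> bb; C -> if; P -> Si; P -> f.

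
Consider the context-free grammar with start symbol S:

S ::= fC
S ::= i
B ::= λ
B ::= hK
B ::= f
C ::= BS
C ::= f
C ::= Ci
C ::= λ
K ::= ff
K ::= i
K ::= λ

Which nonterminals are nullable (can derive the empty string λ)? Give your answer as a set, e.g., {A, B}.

Directly nullable (have an ε-rule): {B, C, K}.
Not nullable: S — each has a terminal in every rule's right-hand side or depends on a non-nullable symbol.

{B, C, K}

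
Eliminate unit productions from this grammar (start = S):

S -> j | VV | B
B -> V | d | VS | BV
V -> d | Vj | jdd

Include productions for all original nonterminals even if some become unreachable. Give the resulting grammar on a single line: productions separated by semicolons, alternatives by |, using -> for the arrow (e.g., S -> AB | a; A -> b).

Unit productions: B->V, S->B.
Unit pairs (A ⇒* B via units): (B,V), (S,B), (S,V).
S: inherits non-unit rules of {B, S, V} → BV | VS | VV | Vj | d | j | jdd.
B: inherits non-unit rules of {B, V} → BV | VS | Vj | d | jdd.
V: inherits non-unit rules of {V} → Vj | d | jdd.

S -> d | j | BV | VS | VV | Vj | jdd; B -> d | BV | VS | Vj | jdd; V -> d | Vj | jdd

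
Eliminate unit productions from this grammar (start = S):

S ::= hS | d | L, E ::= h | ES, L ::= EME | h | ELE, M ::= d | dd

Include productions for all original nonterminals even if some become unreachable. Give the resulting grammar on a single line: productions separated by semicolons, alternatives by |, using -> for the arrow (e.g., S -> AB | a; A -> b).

S -> d | h | hS | ELE | EME; E -> h | ES; L -> h | ELE | EME; M -> d | dd

Unit productions: S->L.
Unit pairs (A ⇒* B via units): (S,L).
S: inherits non-unit rules of {L, S} → ELE | EME | d | h | hS.
E: inherits non-unit rules of {E} → ES | h.
L: inherits non-unit rules of {L} → ELE | EME | h.
M: inherits non-unit rules of {M} → d | dd.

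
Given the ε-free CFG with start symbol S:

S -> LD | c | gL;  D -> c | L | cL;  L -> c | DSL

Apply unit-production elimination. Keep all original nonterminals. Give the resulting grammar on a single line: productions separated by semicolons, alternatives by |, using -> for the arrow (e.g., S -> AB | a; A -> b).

S -> c | LD | gL; D -> c | cL | DSL; L -> c | DSL

Unit productions: D->L.
Unit pairs (A ⇒* B via units): (D,L).
S: inherits non-unit rules of {S} → LD | c | gL.
D: inherits non-unit rules of {D, L} → DSL | c | cL.
L: inherits non-unit rules of {L} → DSL | c.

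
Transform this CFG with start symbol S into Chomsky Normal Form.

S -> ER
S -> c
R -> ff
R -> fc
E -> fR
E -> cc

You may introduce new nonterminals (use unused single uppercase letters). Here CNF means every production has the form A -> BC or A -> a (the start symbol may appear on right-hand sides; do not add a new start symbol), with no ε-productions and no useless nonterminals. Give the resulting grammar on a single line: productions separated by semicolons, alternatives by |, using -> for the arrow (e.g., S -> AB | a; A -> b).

S -> c | ER; A -> c; B -> f; E -> AA | BR; R -> BA | BB

No ε-productions.
No unit productions to eliminate.
TERM: introduce A -> c, B -> f and substitute in every rule of length ≥2.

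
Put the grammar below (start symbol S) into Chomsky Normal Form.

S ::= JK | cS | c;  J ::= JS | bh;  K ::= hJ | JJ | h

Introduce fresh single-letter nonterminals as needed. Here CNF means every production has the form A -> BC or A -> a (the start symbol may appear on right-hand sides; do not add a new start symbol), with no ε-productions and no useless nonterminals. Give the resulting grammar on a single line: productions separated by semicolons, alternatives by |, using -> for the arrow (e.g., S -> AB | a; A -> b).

No ε-productions.
No unit productions to eliminate.
TERM: introduce A -> b, C -> c, B -> h and substitute in every rule of length ≥2.

S -> c | CS | JK; A -> b; B -> h; C -> c; J -> AB | JS; K -> h | BJ | JJ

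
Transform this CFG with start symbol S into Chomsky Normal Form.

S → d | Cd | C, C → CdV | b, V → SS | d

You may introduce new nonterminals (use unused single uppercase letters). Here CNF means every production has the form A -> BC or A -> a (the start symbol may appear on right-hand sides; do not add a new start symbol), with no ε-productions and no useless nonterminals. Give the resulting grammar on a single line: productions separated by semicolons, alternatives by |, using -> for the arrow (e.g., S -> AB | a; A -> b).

S -> b | d | CA | CD; A -> d; B -> AV; C -> b | CB; D -> AV; V -> d | SS

No ε-productions.
After unit-elimination: S -> b | d | Cd | CdV; C -> b | CdV; V -> d | SS.
TERM: introduce A -> d and substitute in every rule of length ≥2.
BIN: C -> CAV becomes C -> CB, B -> AV; S -> CAV becomes S -> CD, D -> AV.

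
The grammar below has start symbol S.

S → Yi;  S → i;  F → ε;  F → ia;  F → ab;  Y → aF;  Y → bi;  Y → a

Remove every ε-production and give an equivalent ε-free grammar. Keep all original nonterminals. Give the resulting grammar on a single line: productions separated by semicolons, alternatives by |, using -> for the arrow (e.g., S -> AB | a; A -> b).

Nullable set: {F}.
Drop F -> ε.
Y -> aF: F nullable, giving a | aF.
Unchanged (no nullable symbols): S -> Yi; S -> i; F -> ab; F -> ia; Y -> a; Y -> bi.

S -> i | Yi; F -> ab | ia; Y -> a | aF | bi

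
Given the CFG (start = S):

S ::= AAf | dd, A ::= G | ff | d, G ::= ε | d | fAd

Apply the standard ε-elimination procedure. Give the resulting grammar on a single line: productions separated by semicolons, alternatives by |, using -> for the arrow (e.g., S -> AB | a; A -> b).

S -> f | Af | dd | AAf; A -> G | d | ff; G -> d | fd | fAd

Nullable set: {A, G}.
S -> AAf: A, A nullable, giving AAf | Af | f.
A -> G: G nullable, giving G.
Drop G -> ε.
G -> fAd: A nullable, giving fAd | fd.
Unchanged (no nullable symbols): S -> dd; A -> d; A -> ff; G -> d.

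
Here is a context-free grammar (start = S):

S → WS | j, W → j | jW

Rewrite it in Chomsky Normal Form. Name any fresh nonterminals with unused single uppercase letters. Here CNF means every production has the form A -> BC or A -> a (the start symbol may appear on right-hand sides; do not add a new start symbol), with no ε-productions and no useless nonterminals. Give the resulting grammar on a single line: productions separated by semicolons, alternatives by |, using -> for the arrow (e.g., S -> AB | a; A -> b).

No ε-productions.
No unit productions to eliminate.
TERM: introduce A -> j and substitute in every rule of length ≥2.

S -> j | WS; A -> j; W -> j | AW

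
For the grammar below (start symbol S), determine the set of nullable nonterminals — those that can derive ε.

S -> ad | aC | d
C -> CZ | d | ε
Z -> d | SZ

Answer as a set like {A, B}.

{C}

Directly nullable (have an ε-rule): {C}.
Not nullable: S, Z — each has a terminal in every rule's right-hand side or depends on a non-nullable symbol.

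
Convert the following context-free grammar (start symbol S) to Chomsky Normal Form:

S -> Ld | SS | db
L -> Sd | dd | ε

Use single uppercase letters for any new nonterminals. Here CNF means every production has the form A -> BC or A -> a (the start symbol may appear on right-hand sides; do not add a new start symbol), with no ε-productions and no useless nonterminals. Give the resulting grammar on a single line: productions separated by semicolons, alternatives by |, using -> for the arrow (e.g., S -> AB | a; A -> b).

S -> d | AB | LA | SS; A -> d; B -> b; L -> AA | SA

Nullable: {L}; after ε-elimination: S -> d | Ld | SS | db; L -> Sd | dd.
No unit productions to eliminate.
TERM: introduce B -> b, A -> d and substitute in every rule of length ≥2.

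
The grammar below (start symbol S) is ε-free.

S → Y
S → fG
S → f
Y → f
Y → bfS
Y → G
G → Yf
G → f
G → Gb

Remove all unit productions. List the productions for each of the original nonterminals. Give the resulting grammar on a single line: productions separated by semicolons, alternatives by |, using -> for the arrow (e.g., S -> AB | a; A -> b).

S -> f | Gb | Yf | fG | bfS; G -> f | Gb | Yf; Y -> f | Gb | Yf | bfS

Unit productions: S->Y, Y->G.
Unit pairs (A ⇒* B via units): (S,G), (S,Y), (Y,G).
S: inherits non-unit rules of {G, S, Y} → Gb | Yf | bfS | f | fG.
G: inherits non-unit rules of {G} → Gb | Yf | f.
Y: inherits non-unit rules of {G, Y} → Gb | Yf | bfS | f.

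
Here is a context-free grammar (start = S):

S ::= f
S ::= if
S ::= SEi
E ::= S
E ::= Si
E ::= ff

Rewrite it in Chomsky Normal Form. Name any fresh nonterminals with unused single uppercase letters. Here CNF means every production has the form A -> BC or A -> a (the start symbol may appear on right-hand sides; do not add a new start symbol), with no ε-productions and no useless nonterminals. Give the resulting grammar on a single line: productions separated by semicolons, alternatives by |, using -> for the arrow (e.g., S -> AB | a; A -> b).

No ε-productions.
After unit-elimination: S -> f | if | SEi; E -> f | Si | ff | if | SEi.
TERM: introduce B -> f, A -> i and substitute in every rule of length ≥2.
BIN: E -> SEA becomes E -> SC, C -> EA; S -> SEA becomes S -> SD, D -> EA.

S -> f | AB | SD; A -> i; B -> f; C -> EA; D -> EA; E -> f | AB | BB | SA | SC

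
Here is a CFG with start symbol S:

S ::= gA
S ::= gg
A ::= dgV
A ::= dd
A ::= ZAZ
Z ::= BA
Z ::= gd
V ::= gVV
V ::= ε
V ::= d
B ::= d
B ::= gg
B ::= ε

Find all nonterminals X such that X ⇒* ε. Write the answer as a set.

Directly nullable (have an ε-rule): {B, V}.
Not nullable: A, S, Z — each has a terminal in every rule's right-hand side or depends on a non-nullable symbol.

{B, V}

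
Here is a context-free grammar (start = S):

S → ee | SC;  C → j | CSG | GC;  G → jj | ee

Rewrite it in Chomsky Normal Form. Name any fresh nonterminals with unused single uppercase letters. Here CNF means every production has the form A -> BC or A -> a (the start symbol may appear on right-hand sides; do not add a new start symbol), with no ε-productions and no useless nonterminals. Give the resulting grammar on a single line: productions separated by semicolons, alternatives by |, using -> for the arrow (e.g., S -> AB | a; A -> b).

S -> AA | SC; A -> e; B -> j; C -> j | CD | GC; D -> SG; G -> AA | BB

No ε-productions.
No unit productions to eliminate.
TERM: introduce A -> e, B -> j and substitute in every rule of length ≥2.
BIN: C -> CSG becomes C -> CD, D -> SG.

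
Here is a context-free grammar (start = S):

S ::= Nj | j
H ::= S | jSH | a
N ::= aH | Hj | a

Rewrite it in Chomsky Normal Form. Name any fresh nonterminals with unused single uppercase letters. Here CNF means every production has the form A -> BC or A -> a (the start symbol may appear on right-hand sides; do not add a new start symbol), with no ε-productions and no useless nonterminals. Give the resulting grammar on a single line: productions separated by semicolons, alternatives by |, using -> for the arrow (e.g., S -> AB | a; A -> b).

S -> j | NA; A -> j; B -> a; C -> SH; H -> a | j | AC | NA; N -> a | BH | HA

No ε-productions.
After unit-elimination: S -> j | Nj; H -> a | j | Nj | jSH; N -> a | Hj | aH.
TERM: introduce B -> a, A -> j and substitute in every rule of length ≥2.
BIN: H -> ASH becomes H -> AC, C -> SH.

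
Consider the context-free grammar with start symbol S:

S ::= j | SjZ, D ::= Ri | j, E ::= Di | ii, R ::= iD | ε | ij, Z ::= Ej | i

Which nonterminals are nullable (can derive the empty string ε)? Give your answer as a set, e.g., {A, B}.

Directly nullable (have an ε-rule): {R}.
Not nullable: D, E, S, Z — each has a terminal in every rule's right-hand side or depends on a non-nullable symbol.

{R}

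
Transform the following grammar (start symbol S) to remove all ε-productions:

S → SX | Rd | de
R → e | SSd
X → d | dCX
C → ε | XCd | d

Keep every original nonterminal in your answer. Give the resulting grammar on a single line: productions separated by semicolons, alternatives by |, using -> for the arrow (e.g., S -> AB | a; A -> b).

S -> Rd | SX | de; C -> d | Xd | XCd; R -> e | SSd; X -> d | dX | dCX

Nullable set: {C}.
Drop C -> ε.
C -> XCd: C nullable, giving XCd | Xd.
X -> dCX: C nullable, giving dCX | dX.
Unchanged (no nullable symbols): S -> Rd; S -> SX; S -> de; C -> d; R -> SSd; R -> e; X -> d.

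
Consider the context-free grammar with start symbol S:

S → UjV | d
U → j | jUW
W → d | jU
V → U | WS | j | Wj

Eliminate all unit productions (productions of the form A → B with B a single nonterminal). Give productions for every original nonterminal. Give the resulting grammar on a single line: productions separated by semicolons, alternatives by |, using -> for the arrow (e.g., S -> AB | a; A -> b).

Unit productions: V->U.
Unit pairs (A ⇒* B via units): (V,U).
S: inherits non-unit rules of {S} → UjV | d.
U: inherits non-unit rules of {U} → j | jUW.
V: inherits non-unit rules of {U, V} → WS | Wj | j | jUW.
W: inherits non-unit rules of {W} → d | jU.

S -> d | UjV; U -> j | jUW; V -> j | WS | Wj | jUW; W -> d | jU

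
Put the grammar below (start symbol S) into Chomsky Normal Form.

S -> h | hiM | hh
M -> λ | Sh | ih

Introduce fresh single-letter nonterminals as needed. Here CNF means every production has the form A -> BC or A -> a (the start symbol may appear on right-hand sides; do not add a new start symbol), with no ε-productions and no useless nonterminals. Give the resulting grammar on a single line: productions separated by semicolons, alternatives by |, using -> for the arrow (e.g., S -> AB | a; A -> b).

S -> h | AA | AB | AC; A -> h; B -> i; C -> BM; M -> BA | SA

Nullable: {M}; after ε-elimination: S -> h | hh | hi | hiM; M -> Sh | ih.
No unit productions to eliminate.
TERM: introduce A -> h, B -> i and substitute in every rule of length ≥2.
BIN: S -> ABM becomes S -> AC, C -> BM.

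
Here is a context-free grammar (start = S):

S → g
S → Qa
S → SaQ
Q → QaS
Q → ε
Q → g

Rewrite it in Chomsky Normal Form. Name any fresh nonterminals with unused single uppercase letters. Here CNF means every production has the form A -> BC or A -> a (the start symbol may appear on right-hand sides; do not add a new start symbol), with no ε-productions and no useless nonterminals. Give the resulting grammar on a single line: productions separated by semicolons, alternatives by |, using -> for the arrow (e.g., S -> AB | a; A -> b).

Nullable: {Q}; after ε-elimination: S -> a | g | Qa | Sa | SaQ; Q -> g | aS | QaS.
No unit productions to eliminate.
TERM: introduce A -> a and substitute in every rule of length ≥2.
BIN: Q -> QAS becomes Q -> QB, B -> AS; S -> SAQ becomes S -> SC, C -> AQ.

S -> a | g | QA | SA | SC; A -> a; B -> AS; C -> AQ; Q -> g | AS | QB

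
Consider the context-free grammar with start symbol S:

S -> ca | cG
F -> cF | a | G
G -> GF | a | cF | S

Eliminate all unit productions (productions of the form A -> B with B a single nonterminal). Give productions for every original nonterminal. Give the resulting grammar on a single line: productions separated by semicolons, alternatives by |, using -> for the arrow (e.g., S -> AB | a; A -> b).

S -> cG | ca; F -> a | GF | cF | cG | ca; G -> a | GF | cF | cG | ca

Unit productions: F->G, G->S.
Unit pairs (A ⇒* B via units): (F,G), (F,S), (G,S).
S: inherits non-unit rules of {S} → cG | ca.
F: inherits non-unit rules of {F, G, S} → GF | a | cF | cG | ca.
G: inherits non-unit rules of {G, S} → GF | a | cF | cG | ca.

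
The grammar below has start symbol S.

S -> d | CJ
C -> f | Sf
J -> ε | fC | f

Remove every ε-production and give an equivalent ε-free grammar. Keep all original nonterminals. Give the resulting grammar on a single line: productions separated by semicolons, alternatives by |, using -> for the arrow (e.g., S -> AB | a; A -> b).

S -> C | d | CJ; C -> f | Sf; J -> f | fC

Nullable set: {J}.
S -> CJ: J nullable, giving C | CJ.
Drop J -> ε.
Unchanged (no nullable symbols): S -> d; C -> Sf; C -> f; J -> f; J -> fC.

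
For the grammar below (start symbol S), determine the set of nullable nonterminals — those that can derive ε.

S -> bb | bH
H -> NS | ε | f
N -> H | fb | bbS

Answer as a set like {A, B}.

Directly nullable (have an ε-rule): {H}.
N is nullable via N -> H (every symbol on the right is already known nullable).
Not nullable: S — each has a terminal in every rule's right-hand side or depends on a non-nullable symbol.

{H, N}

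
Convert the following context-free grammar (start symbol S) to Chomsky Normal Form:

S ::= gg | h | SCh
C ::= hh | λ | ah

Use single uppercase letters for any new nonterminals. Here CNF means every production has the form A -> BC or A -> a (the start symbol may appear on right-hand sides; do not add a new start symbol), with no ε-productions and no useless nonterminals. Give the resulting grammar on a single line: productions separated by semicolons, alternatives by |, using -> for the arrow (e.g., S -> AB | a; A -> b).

Nullable: {C}; after ε-elimination: S -> h | Sh | gg | SCh; C -> ah | hh.
No unit productions to eliminate.
TERM: introduce A -> a, D -> g, B -> h and substitute in every rule of length ≥2.
BIN: S -> SCB becomes S -> SE, E -> CB.

S -> h | DD | SB | SE; A -> a; B -> h; C -> AB | BB; D -> g; E -> CB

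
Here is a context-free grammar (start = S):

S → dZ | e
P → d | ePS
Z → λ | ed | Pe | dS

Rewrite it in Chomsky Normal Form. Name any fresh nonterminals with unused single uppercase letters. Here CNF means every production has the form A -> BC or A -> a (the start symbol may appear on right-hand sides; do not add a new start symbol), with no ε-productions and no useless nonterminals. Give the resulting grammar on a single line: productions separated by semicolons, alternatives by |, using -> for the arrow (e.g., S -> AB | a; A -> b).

Nullable: {Z}; after ε-elimination: S -> d | e | dZ; P -> d | ePS; Z -> Pe | dS | ed.
No unit productions to eliminate.
TERM: introduce B -> d, A -> e and substitute in every rule of length ≥2.
BIN: P -> APS becomes P -> AC, C -> PS.

S -> d | e | BZ; A -> e; B -> d; C -> PS; P -> d | AC; Z -> AB | BS | PA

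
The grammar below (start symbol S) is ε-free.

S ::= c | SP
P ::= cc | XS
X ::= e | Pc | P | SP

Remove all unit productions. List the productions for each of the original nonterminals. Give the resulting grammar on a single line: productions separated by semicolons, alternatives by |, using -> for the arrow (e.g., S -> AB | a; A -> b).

S -> c | SP; P -> XS | cc; X -> e | Pc | SP | XS | cc

Unit productions: X->P.
Unit pairs (A ⇒* B via units): (X,P).
S: inherits non-unit rules of {S} → SP | c.
P: inherits non-unit rules of {P} → XS | cc.
X: inherits non-unit rules of {P, X} → Pc | SP | XS | cc | e.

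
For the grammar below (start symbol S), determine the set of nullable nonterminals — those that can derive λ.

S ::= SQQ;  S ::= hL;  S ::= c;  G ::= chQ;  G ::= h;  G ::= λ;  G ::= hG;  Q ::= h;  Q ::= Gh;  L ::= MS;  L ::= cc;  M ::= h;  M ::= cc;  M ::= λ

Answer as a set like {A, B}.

Directly nullable (have an ε-rule): {G, M}.
Not nullable: L, Q, S — each has a terminal in every rule's right-hand side or depends on a non-nullable symbol.

{G, M}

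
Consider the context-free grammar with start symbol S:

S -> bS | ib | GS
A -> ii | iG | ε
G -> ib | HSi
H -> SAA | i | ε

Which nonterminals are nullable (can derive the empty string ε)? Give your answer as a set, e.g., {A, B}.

Directly nullable (have an ε-rule): {A, H}.
Not nullable: G, S — each has a terminal in every rule's right-hand side or depends on a non-nullable symbol.

{A, H}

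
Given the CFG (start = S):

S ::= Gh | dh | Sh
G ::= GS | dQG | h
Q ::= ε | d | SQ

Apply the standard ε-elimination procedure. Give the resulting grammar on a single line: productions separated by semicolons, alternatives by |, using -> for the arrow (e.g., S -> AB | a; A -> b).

S -> Gh | Sh | dh; G -> h | GS | dG | dQG; Q -> S | d | SQ

Nullable set: {Q}.
G -> dQG: Q nullable, giving dG | dQG.
Drop Q -> ε.
Q -> SQ: Q nullable, giving S | SQ.
Unchanged (no nullable symbols): S -> Gh; S -> Sh; S -> dh; G -> GS; G -> h; Q -> d.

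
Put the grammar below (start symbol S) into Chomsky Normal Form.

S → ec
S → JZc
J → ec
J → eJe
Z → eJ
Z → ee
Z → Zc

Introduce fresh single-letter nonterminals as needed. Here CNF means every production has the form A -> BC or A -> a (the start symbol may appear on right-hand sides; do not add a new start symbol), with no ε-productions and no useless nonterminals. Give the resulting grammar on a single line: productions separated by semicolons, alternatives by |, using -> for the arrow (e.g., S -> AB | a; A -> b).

No ε-productions.
No unit productions to eliminate.
TERM: introduce B -> c, A -> e and substitute in every rule of length ≥2.
BIN: J -> AJA becomes J -> AC, C -> JA; S -> JZB becomes S -> JD, D -> ZB.

S -> AB | JD; A -> e; B -> c; C -> JA; D -> ZB; J -> AB | AC; Z -> AA | AJ | ZB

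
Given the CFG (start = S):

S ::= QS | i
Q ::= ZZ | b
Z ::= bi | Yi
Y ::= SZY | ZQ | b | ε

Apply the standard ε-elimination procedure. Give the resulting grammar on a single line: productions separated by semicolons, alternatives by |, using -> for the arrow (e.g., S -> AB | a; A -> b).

S -> i | QS; Q -> b | ZZ; Y -> b | SZ | ZQ | SZY; Z -> i | Yi | bi

Nullable set: {Y}.
Drop Y -> ε.
Y -> SZY: Y nullable, giving SZ | SZY.
Z -> Yi: Y nullable, giving Yi | i.
Unchanged (no nullable symbols): S -> QS; S -> i; Q -> ZZ; Q -> b; Y -> ZQ; Y -> b; Z -> bi.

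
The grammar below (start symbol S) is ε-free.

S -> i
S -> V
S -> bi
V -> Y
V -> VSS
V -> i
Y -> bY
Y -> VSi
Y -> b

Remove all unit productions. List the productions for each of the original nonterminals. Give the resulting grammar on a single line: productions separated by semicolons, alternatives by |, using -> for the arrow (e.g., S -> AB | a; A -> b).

S -> b | i | bY | bi | VSS | VSi; V -> b | i | bY | VSS | VSi; Y -> b | bY | VSi

Unit productions: S->V, V->Y.
Unit pairs (A ⇒* B via units): (S,V), (S,Y), (V,Y).
S: inherits non-unit rules of {S, V, Y} → VSS | VSi | b | bY | bi | i.
V: inherits non-unit rules of {V, Y} → VSS | VSi | b | bY | i.
Y: inherits non-unit rules of {Y} → VSi | b | bY.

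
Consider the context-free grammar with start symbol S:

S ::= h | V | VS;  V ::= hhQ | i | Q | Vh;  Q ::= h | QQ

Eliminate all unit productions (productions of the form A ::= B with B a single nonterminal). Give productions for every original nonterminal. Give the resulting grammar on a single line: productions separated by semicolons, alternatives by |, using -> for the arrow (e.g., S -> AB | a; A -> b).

Unit productions: S->V, V->Q.
Unit pairs (A ⇒* B via units): (S,Q), (S,V), (V,Q).
S: inherits non-unit rules of {Q, S, V} → QQ | VS | Vh | h | hhQ | i.
Q: inherits non-unit rules of {Q} → QQ | h.
V: inherits non-unit rules of {Q, V} → QQ | Vh | h | hhQ | i.

S -> h | i | QQ | VS | Vh | hhQ; Q -> h | QQ; V -> h | i | QQ | Vh | hhQ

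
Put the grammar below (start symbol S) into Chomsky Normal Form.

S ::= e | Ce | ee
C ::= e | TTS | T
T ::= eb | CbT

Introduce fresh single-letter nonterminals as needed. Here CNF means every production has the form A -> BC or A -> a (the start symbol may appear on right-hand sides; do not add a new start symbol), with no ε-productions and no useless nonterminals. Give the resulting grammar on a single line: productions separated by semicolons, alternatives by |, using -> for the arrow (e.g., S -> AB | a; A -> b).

S -> e | BB | CB; A -> b; B -> e; C -> e | BA | CD | TE; D -> AT; E -> TS; F -> AT; T -> BA | CF

No ε-productions.
After unit-elimination: S -> e | Ce | ee; C -> e | eb | CbT | TTS; T -> eb | CbT.
TERM: introduce A -> b, B -> e and substitute in every rule of length ≥2.
BIN: C -> CAT becomes C -> CD, D -> AT; C -> TTS becomes C -> TE, E -> TS; T -> CAT becomes T -> CF, F -> AT.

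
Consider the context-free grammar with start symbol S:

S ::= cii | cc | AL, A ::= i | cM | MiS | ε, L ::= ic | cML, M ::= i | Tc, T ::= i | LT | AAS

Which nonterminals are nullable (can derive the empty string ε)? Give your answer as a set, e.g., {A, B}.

{A}

Directly nullable (have an ε-rule): {A}.
Not nullable: L, M, S, T — each has a terminal in every rule's right-hand side or depends on a non-nullable symbol.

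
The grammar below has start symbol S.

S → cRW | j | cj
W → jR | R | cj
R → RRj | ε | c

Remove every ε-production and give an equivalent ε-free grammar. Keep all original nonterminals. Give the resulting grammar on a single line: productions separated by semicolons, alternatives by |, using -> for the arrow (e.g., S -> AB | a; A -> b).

S -> c | j | cR | cW | cj | cRW; R -> c | j | Rj | RRj; W -> R | j | cj | jR

Nullable set: {R, W}.
S -> cRW: R, W nullable, giving c | cR | cRW | cW.
Drop R -> ε.
R -> RRj: R, R nullable, giving RRj | Rj | j.
W -> R: R nullable, giving R.
W -> jR: R nullable, giving j | jR.
Unchanged (no nullable symbols): S -> cj; S -> j; R -> c; W -> cj.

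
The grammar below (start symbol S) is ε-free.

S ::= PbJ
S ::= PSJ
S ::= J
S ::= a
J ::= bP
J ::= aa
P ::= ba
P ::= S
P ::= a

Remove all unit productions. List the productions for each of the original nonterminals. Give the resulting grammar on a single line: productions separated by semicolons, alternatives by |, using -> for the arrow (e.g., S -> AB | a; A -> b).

S -> a | aa | bP | PSJ | PbJ; J -> aa | bP; P -> a | aa | bP | ba | PSJ | PbJ

Unit productions: P->S, S->J.
Unit pairs (A ⇒* B via units): (P,J), (P,S), (S,J).
S: inherits non-unit rules of {J, S} → PSJ | PbJ | a | aa | bP.
J: inherits non-unit rules of {J} → aa | bP.
P: inherits non-unit rules of {J, P, S} → PSJ | PbJ | a | aa | bP | ba.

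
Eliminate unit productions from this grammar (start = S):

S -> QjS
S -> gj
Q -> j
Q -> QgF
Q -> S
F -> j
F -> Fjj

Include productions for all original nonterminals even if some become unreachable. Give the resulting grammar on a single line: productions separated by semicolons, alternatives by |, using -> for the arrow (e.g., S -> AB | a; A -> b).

S -> gj | QjS; F -> j | Fjj; Q -> j | gj | QgF | QjS

Unit productions: Q->S.
Unit pairs (A ⇒* B via units): (Q,S).
S: inherits non-unit rules of {S} → QjS | gj.
F: inherits non-unit rules of {F} → Fjj | j.
Q: inherits non-unit rules of {Q, S} → QgF | QjS | gj | j.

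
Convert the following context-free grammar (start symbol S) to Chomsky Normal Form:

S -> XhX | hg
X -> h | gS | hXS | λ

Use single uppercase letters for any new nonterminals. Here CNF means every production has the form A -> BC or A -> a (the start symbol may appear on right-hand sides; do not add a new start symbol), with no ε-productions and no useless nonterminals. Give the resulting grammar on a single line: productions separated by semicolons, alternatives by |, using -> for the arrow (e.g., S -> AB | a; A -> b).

S -> h | AB | AX | XA | XC; A -> h; B -> g; C -> AX; D -> XS; X -> h | AD | AS | BS

Nullable: {X}; after ε-elimination: S -> h | Xh | hX | hg | XhX; X -> h | gS | hS | hXS.
No unit productions to eliminate.
TERM: introduce B -> g, A -> h and substitute in every rule of length ≥2.
BIN: S -> XAX becomes S -> XC, C -> AX; X -> AXS becomes X -> AD, D -> XS.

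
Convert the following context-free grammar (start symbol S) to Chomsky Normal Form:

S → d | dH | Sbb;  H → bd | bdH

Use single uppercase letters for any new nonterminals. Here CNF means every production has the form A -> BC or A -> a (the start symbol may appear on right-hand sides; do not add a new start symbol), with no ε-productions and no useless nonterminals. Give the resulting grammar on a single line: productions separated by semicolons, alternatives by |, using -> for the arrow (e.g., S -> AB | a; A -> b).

No ε-productions.
No unit productions to eliminate.
TERM: introduce A -> b, B -> d and substitute in every rule of length ≥2.
BIN: H -> ABH becomes H -> AC, C -> BH; S -> SAA becomes S -> SD, D -> AA.

S -> d | BH | SD; A -> b; B -> d; C -> BH; D -> AA; H -> AB | AC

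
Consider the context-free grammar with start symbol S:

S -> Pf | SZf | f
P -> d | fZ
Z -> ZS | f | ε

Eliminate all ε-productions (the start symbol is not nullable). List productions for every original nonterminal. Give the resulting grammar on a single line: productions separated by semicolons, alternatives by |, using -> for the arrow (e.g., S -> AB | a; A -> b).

S -> f | Pf | Sf | SZf; P -> d | f | fZ; Z -> S | f | ZS

Nullable set: {Z}.
S -> SZf: Z nullable, giving SZf | Sf.
P -> fZ: Z nullable, giving f | fZ.
Drop Z -> ε.
Z -> ZS: Z nullable, giving S | ZS.
Unchanged (no nullable symbols): S -> Pf; S -> f; P -> d; Z -> f.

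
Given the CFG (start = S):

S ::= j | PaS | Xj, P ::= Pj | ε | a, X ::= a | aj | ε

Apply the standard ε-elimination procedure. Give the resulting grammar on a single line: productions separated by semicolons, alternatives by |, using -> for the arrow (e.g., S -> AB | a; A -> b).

S -> j | Xj | aS | PaS; P -> a | j | Pj; X -> a | aj

Nullable set: {P, X}.
S -> PaS: P nullable, giving PaS | aS.
S -> Xj: X nullable, giving Xj | j.
Drop P -> ε.
P -> Pj: P nullable, giving Pj | j.
Drop X -> ε.
Unchanged (no nullable symbols): S -> j; P -> a; X -> a; X -> aj.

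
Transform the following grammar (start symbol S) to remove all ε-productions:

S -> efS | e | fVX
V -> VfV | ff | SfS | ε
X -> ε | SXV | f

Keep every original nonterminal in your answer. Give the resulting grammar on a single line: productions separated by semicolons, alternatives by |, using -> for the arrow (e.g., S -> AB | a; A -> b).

S -> e | f | fV | fX | efS | fVX; V -> f | Vf | fV | ff | SfS | VfV; X -> S | f | SV | SX | SXV

Nullable set: {V, X}.
S -> fVX: V, X nullable, giving f | fV | fVX | fX.
Drop V -> ε.
V -> VfV: V, V nullable, giving Vf | VfV | f | fV.
Drop X -> ε.
X -> SXV: X, V nullable, giving S | SV | SX | SXV.
Unchanged (no nullable symbols): S -> e; S -> efS; V -> SfS; V -> ff; X -> f.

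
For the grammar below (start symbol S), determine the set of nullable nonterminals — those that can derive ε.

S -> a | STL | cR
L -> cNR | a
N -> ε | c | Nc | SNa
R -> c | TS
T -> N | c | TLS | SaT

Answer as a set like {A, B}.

Directly nullable (have an ε-rule): {N}.
T is nullable via T -> N (every symbol on the right is already known nullable).
Not nullable: L, R, S — each has a terminal in every rule's right-hand side or depends on a non-nullable symbol.

{N, T}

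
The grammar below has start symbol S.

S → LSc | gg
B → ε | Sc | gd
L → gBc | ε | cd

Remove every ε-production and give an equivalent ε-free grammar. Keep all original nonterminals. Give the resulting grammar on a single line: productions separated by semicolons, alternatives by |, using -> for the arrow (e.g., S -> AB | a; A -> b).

Nullable set: {B, L}.
S -> LSc: L nullable, giving LSc | Sc.
Drop B -> ε.
Drop L -> ε.
L -> gBc: B nullable, giving gBc | gc.
Unchanged (no nullable symbols): S -> gg; B -> Sc; B -> gd; L -> cd.

S -> Sc | gg | LSc; B -> Sc | gd; L -> cd | gc | gBc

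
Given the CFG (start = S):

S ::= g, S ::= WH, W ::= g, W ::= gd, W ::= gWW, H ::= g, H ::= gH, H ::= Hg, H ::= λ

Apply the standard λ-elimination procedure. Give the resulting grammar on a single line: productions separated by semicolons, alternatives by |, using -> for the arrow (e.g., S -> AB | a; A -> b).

S -> W | g | WH; H -> g | Hg | gH; W -> g | gd | gWW

Nullable set: {H}.
S -> WH: H nullable, giving W | WH.
Drop H -> λ.
H -> Hg: H nullable, giving Hg | g.
H -> gH: H nullable, giving g | gH.
Unchanged (no nullable symbols): S -> g; H -> g; W -> g; W -> gWW; W -> gd.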